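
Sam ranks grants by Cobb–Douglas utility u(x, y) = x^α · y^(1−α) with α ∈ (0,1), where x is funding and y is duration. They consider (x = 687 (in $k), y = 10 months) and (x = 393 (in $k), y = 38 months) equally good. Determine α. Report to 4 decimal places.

Set the two utilities equal: 687^α·10^(1−α) = 393^α·38^(1−α).
Taking logs: α·ln 687 + (1−α)·ln 10 = α·ln 393 + (1−α)·ln 38, i.e. α·0.5585247 = (1−α)·1.3350011.
With A = 0.5585247 and B = 1.3350011: α·A = (1−α)·B, so α = B/(A+B) = 1.3350011/1.8935258 ≈ 0.7050.

α ≈ 0.7050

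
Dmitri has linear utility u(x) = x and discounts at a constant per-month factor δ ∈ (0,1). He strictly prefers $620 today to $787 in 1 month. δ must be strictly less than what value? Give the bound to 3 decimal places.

Under u(x) = x this choice says 620 > δ·787.
Dividing through by 787 gives δ < 0.78780.

δ < 0.788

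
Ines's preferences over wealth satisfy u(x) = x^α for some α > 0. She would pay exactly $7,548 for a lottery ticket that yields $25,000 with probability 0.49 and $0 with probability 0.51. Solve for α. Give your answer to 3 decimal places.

Since u(0) = 0, the lottery's EU is 0.49·25000^α.
Setting u(7548) equal to that: 7548^α = 0.49·25000^α ⇒ (7548/25000)^α = 0.49.
Take logs: α = ln 0.49 / ln(7548/25000) ≈ 0.59565.

α ≈ 0.596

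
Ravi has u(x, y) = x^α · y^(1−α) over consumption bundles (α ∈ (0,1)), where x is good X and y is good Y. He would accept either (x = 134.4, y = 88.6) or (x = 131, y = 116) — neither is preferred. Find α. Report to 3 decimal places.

α ≈ 0.913

The Cobb–Douglas utilities coincide, so 134.4^α·88.6^(1−α) = 131^α·116^(1−α).
(134.4/131)^α = (116/88.6)^(1−α); take logs: α·ln(134.4/131) = (1−α)·ln(116/88.6), i.e. α·0.025623 = (1−α)·0.269458.
Thus α·(0.295081) = 0.269458, so α = 0.269458/0.295081 ≈ 0.913.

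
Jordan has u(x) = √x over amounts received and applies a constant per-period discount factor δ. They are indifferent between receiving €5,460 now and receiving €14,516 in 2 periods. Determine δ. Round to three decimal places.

The payoff in 2 periods is discounted by δ^2, so u(5460) = δ^2·u(14516) and δ^2 = u(5460)/u(14516).
With u(x) = √x: δ^2 = √5460/√14516 = √(5460/14516) = 0.61330.
Hence δ = (0.61330)^(1/2) = 0.78313.

δ ≈ 0.783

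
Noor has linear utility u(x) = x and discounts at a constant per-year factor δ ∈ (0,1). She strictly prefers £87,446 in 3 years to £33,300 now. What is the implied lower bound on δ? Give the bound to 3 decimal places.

δ > 0.725

Comparing present values: 33300 < δ^3·87446.
Hence δ^3 > 33300/87446 = 0.38081, and x ↦ x^(1/3) is increasing on (0,∞).
δ > 0.38081^(1/3) = 0.725.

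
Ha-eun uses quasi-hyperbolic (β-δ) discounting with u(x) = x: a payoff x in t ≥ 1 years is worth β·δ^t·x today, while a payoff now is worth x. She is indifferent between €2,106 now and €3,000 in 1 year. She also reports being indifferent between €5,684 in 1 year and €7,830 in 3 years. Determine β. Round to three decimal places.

Both payoffs in the second observation are in the future, so β drops out: δ^1·5684 = δ^3·7830 ⇒ δ^2 = 5684/7830 = 0.72593, so δ = 0.85201.
Now use the now-vs-future pair: 2106 = β·δ·3000 gives β = 2106/(0.85201·3000) ≈ 0.824.

β ≈ 0.824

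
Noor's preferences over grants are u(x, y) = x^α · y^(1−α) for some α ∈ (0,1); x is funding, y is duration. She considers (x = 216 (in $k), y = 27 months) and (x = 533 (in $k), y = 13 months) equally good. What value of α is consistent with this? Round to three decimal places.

α ≈ 0.447

Set the two utilities equal: 216^α·27^(1−α) = 533^α·13^(1−α).
Rearrange to (216/533)^α = (13/27)^(1−α) and take logs: α·-0.903243 = (1−α)·-0.730888.
With A = -0.903243 and B = -0.730888: α·A = (1−α)·B, so α = B/(A+B) = -0.730888/-1.634131 ≈ 0.447.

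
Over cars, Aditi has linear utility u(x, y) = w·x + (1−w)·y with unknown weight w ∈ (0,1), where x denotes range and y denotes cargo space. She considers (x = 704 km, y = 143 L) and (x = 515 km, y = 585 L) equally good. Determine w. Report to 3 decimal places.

u(704,143) = u(515,585) means w·704 + (1−w)·143 = w·515 + (1−w)·585.
w·(704−515) = (1−w)·(585−143), i.e. w·189 = (1−w)·442.
So w/(1−w) = 442/189 = 2.3386, giving w = 442/(189+442) = 0.700.

w = 0.700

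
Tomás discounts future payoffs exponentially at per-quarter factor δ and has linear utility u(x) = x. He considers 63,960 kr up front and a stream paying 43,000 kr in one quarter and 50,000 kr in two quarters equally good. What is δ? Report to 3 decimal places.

Equating present values: 63960 = 43000δ + 50000δ².
So 50000δ² + 43000δ − 63960 = 0.
δ = (−43000 + √(43000² + 4·50000·63960)) / (2·50000) = (−43000 + √14641000000.00) / 100000 ≈ 0.780.

δ ≈ 0.780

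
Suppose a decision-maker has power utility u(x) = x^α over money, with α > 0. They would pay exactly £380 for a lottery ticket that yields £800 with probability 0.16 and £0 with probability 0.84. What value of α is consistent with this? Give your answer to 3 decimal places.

α ≈ 2.462

EU(lottery) = 0.16·800^α + 0.84·0 = 0.16·800^α.
Equating: 380^α = 0.16·800^α, i.e. 0.4750^α = 0.16.
α = ln(0.16) / ln(380/800) = -1.832581/-0.744440 ≈ 2.462.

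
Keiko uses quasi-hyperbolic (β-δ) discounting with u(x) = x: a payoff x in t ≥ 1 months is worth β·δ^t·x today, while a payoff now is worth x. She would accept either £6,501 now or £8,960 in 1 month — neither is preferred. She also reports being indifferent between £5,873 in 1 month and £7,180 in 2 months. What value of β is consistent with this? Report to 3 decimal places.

From the later pair, β·δ^1·5873 = β·δ^2·7180; dividing through, δ = 5873/7180 = 0.81797.
Substituting δ into 6501 = β·δ·8960: β = 6501/(7328.981) ≈ 0.887.

β ≈ 0.887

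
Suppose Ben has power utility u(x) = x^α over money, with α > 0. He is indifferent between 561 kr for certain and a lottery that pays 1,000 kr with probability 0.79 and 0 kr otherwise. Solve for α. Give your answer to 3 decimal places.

EU(lottery) = 0.79·1000^α + 0.21·0 = 0.79·1000^α.
Equating: 561^α = 0.79·1000^α, i.e. 0.5610^α = 0.79.
Taking logs: α·ln(561/1000) = ln(0.79), so α = -0.235722 / -0.578034 ≈ 0.408.

α ≈ 0.408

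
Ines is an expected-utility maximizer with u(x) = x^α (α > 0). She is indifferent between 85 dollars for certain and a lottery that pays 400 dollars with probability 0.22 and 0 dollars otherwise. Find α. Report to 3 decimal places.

EU(lottery) = 0.22·400^α + 0.78·0 = 0.22·400^α.
Equating: 85^α = 0.22·400^α, i.e. 0.2125^α = 0.22.
α = ln(0.22) / ln(85/400) = -1.514128/-1.548813 ≈ 0.978.

α ≈ 0.978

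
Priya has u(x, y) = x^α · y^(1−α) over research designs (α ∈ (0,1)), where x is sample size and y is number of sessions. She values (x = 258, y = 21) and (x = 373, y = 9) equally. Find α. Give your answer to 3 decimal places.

Set the two utilities equal: 258^α·21^(1−α) = 373^α·9^(1−α).
Rearrange to (258/373)^α = (9/21)^(1−α) and take logs: α·-0.368619 = (1−α)·-0.847298.
So α/(1−α) = (-0.847298)/(-0.368619) = 2.298574, and α = 2.298574/3.298574 ≈ 0.697.

α ≈ 0.697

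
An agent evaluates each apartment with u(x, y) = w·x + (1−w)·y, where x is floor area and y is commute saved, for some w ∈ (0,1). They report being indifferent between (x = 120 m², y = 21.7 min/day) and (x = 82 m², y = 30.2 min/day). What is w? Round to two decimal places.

Indifference: w·120 + (1−w)·21.7 = w·82 + (1−w)·30.2.
Collecting terms: w·38 = (1−w)·8.5.
Hence w = 8.5/(38+8.5) = 8.5/46.5 = 0.18.

w = 0.18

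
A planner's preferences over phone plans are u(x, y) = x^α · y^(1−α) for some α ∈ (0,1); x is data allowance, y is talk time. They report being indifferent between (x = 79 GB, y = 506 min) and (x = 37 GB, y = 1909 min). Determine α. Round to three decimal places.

α ≈ 0.636

Indifference: 79^α · 506^(1−α) = 37^α · 1909^(1−α).
Rearrange to (79/37)^α = (1909/506)^(1−α) and take logs: α·0.758530 = (1−α)·1.327798.
With A = 0.758530 and B = 1.327798: α·A = (1−α)·B, so α = B/(A+B) = 1.327798/2.086328 ≈ 0.636.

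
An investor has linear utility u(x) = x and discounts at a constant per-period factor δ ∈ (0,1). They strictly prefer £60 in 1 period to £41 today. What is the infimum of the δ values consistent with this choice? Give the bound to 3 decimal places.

δ > 0.683

Under u(x) = x this choice says 41 < δ·60.
Dividing through by 60 gives δ > 0.68333.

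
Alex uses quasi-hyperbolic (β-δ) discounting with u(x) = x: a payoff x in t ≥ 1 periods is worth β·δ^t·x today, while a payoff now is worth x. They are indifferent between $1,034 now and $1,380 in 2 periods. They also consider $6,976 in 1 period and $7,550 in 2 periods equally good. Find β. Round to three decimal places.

Both payoffs in the second observation are in the future, so β drops out: δ^1·6976 = δ^2·7550 ⇒ δ = 6976/7550 = 0.92397.
Substituting δ into 1034 = β·δ^2·1380: β = 1034/(1178.143) ≈ 0.878.

β ≈ 0.878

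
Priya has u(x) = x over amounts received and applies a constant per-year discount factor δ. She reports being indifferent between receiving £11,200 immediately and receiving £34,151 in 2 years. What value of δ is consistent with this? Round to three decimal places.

Equating discounted utilities: u(11200) = δ^2·u(34151) ⇒ δ^2 = u(11200)/u(34151).
With u(x) = x: δ^2 = 11200/34151 = 0.32796.
Taking the square root: δ = 0.32796^(1/2) ≈ 0.573.

δ ≈ 0.573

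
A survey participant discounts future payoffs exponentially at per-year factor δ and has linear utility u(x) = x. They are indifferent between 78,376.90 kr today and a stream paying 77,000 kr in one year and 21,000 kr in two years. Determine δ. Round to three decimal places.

δ ≈ 0.830

Equating present values: 78376.90 = 77000δ + 21000δ².
That is, 21000δ² + 77000δ − 78376.90 = 0, a quadratic in δ.
By the quadratic formula (taking the positive root), δ = (−77000 + √12512659600.00) / 42000 ≈ 0.830.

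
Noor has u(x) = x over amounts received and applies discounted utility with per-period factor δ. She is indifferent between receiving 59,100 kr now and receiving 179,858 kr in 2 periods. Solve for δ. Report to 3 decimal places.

The payoff in 2 periods is discounted by δ^2, so u(59100) = δ^2·u(179858) and δ^2 = u(59100)/u(179858).
With u(x) = x: δ^2 = 59100/179858 = 0.32859.
Hence δ = (0.32859)^(1/2) = 0.57323.

δ ≈ 0.573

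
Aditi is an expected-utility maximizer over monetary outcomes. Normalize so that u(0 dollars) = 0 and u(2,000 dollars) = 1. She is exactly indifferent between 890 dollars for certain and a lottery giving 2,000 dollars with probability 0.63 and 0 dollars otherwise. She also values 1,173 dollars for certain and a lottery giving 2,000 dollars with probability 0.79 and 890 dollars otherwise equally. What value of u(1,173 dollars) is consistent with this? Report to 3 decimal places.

0.922

The first gamble pins u(890 dollars): it must equal 0.63·1 + 0.37·0 = 0.63.
Then u(1,173 dollars) = 0.79·u(2,000 dollars) + 0.21·u(890 dollars) = 0.79·1.00 + 0.21·0.63 = 0.9223.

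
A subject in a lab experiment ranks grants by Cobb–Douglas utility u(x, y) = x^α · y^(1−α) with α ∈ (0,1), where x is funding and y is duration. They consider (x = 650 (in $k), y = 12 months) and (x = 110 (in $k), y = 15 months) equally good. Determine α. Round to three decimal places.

Set the two utilities equal: 650^α·12^(1−α) = 110^α·15^(1−α).
Taking logs: α·ln 650 + (1−α)·ln 12 = α·ln 110 + (1−α)·ln 15, i.e. α·1.776492 = (1−α)·0.223144.
Thus α·(1.999636) = 0.223144, so α = 0.223144/1.999636 ≈ 0.112.

α ≈ 0.112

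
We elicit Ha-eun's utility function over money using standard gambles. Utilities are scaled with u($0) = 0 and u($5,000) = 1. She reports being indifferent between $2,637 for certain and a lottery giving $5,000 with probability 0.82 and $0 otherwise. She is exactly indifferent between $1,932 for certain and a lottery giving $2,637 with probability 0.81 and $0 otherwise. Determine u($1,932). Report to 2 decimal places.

0.66

The first gamble pins u($2,637): it must equal 0.82·1 + 0.18·0 = 0.82.
Chaining: u($1,932) = 0.81·0.82 + 0.19·0.00 = 0.6642.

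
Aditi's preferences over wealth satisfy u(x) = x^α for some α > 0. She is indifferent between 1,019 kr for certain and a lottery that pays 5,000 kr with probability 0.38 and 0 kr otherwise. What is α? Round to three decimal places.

EU(lottery) = 0.38·5000^α + 0.62·0 = 0.38·5000^α.
Indifference: 1019^α = 0.38·5000^α, so (1019/5000)^α = 0.38.
α = ln(0.38) / ln(1019/5000) = -0.967584/-1.590616 ≈ 0.608.

α ≈ 0.608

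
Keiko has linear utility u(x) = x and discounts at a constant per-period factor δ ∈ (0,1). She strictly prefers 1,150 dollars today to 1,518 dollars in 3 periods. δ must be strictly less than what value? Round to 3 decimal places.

Comparing present values: 1150 > δ^3·1518.
So δ^3 < 1150/1518 = 0.75758; taking the cube root of both positive sides preserves the inequality.
δ < 0.75758^(1/3) = 0.912.

δ < 0.912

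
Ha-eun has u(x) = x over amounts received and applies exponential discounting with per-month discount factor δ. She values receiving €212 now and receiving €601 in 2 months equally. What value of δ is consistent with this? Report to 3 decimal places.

Indifference means u(212) = δ^2 · u(601), so δ^2 = u(212)/u(601).
With u(x) = x: δ^2 = 212/601 = 0.35275.
Hence δ = (0.35275)^(1/2) = 0.59392.

δ ≈ 0.594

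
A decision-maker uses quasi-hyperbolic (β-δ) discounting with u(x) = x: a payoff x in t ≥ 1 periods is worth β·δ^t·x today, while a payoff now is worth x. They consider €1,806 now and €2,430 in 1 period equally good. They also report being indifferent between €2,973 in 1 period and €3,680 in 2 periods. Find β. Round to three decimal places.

β ≈ 0.920

The second indifference involves only future payoffs, so β cancels: β·δ^1·2973 = β·δ^2·3680, giving δ = 2973/3680 = 0.80788.
Substituting δ into 1806 = β·δ·2430: β = 1806/(1963.149) ≈ 0.920.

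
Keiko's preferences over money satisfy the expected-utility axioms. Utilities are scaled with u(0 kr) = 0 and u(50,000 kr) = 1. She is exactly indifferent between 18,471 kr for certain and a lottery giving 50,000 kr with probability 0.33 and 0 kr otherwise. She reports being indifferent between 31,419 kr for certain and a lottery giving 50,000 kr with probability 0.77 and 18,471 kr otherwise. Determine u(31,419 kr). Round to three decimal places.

0.846

First, u(18,471 kr) = 0.33·u(50,000 kr) + 0.67·u(0 kr) = 0.33.
The second indifference gives u(31,419 kr) = 0.77·u(50,000 kr) + 0.23·u(18,471 kr) = 0.77·1.00 + 0.23·0.33 = 0.8459.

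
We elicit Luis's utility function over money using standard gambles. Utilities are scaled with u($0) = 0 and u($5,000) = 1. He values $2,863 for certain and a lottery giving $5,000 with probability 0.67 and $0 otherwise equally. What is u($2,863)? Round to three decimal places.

By the standard-gamble method, u($2,863) is just the indifference probability on the best outcome: 0.67.

0.670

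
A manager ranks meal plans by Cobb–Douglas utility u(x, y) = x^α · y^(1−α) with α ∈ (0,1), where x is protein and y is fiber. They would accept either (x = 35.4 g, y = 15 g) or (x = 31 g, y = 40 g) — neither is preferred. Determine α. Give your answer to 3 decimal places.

Set the two utilities equal: 35.4^α·15^(1−α) = 31^α·40^(1−α).
Taking logs: α·ln 35.4 + (1−α)·ln 15 = α·ln 31 + (1−α)·ln 40, i.e. α·0.132725 = (1−α)·0.980829.
So α/(1−α) = (0.980829)/(0.132725) = 7.389934, and α = 7.389934/8.389934 ≈ 0.881.

α ≈ 0.881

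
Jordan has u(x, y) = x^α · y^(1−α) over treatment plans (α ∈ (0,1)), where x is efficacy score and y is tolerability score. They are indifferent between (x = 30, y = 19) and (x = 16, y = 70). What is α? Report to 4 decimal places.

Set the two utilities equal: 30^α·19^(1−α) = 16^α·70^(1−α).
Taking logs: α·ln 30 + (1−α)·ln 19 = α·ln 16 + (1−α)·ln 70, i.e. α·0.6286087 = (1−α)·1.3040563.
So α/(1−α) = (1.3040563)/(0.6286087) = 2.0745120, and α = 2.0745120/3.0745120 ≈ 0.6747.

α ≈ 0.6747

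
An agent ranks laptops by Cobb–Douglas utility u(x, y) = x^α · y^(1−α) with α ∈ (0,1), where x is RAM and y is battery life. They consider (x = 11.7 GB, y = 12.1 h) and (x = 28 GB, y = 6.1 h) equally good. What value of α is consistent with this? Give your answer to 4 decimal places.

Indifference: 11.7^α · 12.1^(1−α) = 28^α · 6.1^(1−α).
Rearrange to (11.7/28)^α = (6.1/12.1)^(1−α) and take logs: α·-0.8726157 = (1−α)·-0.6849167.
So α/(1−α) = (-0.6849167)/(-0.8726157) = 0.7849007, and α = 0.7849007/1.7849007 ≈ 0.4397.

α ≈ 0.4397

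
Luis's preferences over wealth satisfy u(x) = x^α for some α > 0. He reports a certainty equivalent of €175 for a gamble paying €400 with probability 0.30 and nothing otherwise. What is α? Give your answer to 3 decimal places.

α ≈ 1.456

EU(lottery) = 0.30·400^α + 0.70·0 = 0.30·400^α.
Setting u(175) equal to that: 175^α = 0.30·400^α ⇒ (175/400)^α = 0.30.
Taking logs: α·ln(175/400) = ln(0.30), so α = -1.203973 / -0.826679 ≈ 1.456.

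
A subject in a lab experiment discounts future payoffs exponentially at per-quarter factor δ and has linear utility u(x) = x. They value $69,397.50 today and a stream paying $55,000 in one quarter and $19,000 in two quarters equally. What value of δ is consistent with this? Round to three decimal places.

δ ≈ 0.950

Present value of the stream is 55000·δ + 19000·δ². Indifference gives 55000δ + 19000δ² = 69397.50.
That is, 19000δ² + 55000δ − 69397.50 = 0, a quadratic in δ.
The positive root is δ = [−55000 + √(55000² + 4·19000·69397.50)] / (2·19000) = (−55000 + 91100.000)/38000 ≈ 0.950.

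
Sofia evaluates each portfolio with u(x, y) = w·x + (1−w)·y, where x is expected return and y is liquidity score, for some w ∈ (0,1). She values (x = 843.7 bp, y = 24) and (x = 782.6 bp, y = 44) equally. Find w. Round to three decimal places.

Indifference: w·843.7 + (1−w)·24 = w·782.6 + (1−w)·44.
Collecting terms: w·61.1 = (1−w)·20.
So w/(1−w) = 20/61.1 = 0.3273, giving w = 20/(61.1+20) = 0.247.

w = 0.247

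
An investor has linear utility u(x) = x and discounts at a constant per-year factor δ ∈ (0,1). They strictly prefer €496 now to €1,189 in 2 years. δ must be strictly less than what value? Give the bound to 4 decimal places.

δ < 0.6459

Under u(x) = x this choice says 496 > δ^2·1189.
Dividing by 1189: δ^2 < 0.41716. Both sides are positive, so the square root keeps the direction.
δ < (496/1189)^(1/2) ≈ 0.6459.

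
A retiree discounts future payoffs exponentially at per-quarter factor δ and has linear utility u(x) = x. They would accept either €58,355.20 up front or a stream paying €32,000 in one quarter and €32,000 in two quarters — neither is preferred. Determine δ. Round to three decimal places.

Equating present values: 58355.20 = 32000δ + 32000δ².
So 32000δ² + 32000δ − 58355.20 = 0.
δ = (−32000 + √(32000² + 4·32000·58355.20)) / (2·32000) = (−32000 + √8493465600.00) / 64000 ≈ 0.940.

δ ≈ 0.940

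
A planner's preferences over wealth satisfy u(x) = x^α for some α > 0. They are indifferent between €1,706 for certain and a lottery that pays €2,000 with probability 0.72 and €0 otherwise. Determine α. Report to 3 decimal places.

EU(lottery) = 0.72·2000^α + 0.28·0 = 0.72·2000^α.
Indifference: 1706^α = 0.72·2000^α, so (1706/2000)^α = 0.72.
α = ln(0.72) / ln(1706/2000) = -0.328504/-0.158996 ≈ 2.066.

α ≈ 2.066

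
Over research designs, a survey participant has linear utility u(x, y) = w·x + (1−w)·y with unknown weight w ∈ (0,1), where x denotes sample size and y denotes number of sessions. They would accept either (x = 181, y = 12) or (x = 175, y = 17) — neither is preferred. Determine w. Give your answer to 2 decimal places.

u(181,12) = u(175,17) means w·181 + (1−w)·12 = w·175 + (1−w)·17.
Rearranging, 6·w − 5·(1−w) = 0.
The marginal rate of substitution is 5/6, so w = 5/(6+5) = 0.45.

w = 0.45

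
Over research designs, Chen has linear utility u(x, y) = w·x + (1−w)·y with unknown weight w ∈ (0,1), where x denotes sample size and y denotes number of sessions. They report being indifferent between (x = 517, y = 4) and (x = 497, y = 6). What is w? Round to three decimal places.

w = 0.091

Equating utilities: w·517 + (1−w)·4 = w·497 + (1−w)·6.
w·(517−497) = (1−w)·(6−4), i.e. w·20 = (1−w)·2.
So w/(1−w) = 2/20 = 0.1000, giving w = 2/(20+2) = 0.091.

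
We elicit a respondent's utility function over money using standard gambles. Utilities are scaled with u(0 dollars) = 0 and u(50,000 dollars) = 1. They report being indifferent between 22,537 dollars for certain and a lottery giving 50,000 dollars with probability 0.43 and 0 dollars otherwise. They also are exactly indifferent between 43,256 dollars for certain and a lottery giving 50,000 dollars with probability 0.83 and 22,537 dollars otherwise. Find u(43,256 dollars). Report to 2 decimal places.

0.90

First, u(22,537 dollars) = 0.43·u(50,000 dollars) + 0.57·u(0 dollars) = 0.43.
Then u(43,256 dollars) = 0.83·u(50,000 dollars) + 0.17·u(22,537 dollars) = 0.83·1.00 + 0.17·0.43 = 0.9031.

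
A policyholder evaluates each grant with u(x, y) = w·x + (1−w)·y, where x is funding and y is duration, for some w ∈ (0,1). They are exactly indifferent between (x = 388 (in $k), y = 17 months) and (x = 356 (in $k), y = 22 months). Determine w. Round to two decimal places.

u(388,17) = u(356,22) means w·388 + (1−w)·17 = w·356 + (1−w)·22.
w·(388−356) = (1−w)·(22−17), i.e. w·32 = (1−w)·5.
The marginal rate of substitution is 5/32, so w = 5/(32+5) = 0.14.

w = 0.14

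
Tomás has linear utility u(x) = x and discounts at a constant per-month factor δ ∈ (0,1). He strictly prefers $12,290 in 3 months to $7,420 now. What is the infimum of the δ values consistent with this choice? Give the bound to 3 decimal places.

The preference means 7420 < δ^3·12290.
So δ^3 > 7420/12290 = 0.60374; taking the cube root of both positive sides preserves the inequality.
δ > 0.60374^(1/3) = 0.845.

δ > 0.845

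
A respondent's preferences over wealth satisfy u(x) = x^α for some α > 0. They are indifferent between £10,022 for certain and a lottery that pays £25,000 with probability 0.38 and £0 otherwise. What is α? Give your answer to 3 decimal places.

The lottery's expected utility is 0.38·u(25000) + 0.62·u(0) = 0.38·25000^α (since u(0) = 0 for α > 0).
Indifference: 10022^α = 0.38·25000^α, so (10022/25000)^α = 0.38.
α = ln(0.38) / ln(10022/25000) = -0.967584/-0.914093 ≈ 1.059.

α ≈ 1.059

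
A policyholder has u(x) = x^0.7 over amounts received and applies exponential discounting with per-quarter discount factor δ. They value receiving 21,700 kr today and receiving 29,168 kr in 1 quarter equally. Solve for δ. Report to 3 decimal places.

δ ≈ 0.813

The payoff in 1 quarter is discounted by δ, so u(21700) = δ·u(29168) and δ = u(21700)/u(29168).
With u(x) = x^0.7: δ = 21700^0.7/29168^0.7 = (21700/29168)^0.7 = 0.81299.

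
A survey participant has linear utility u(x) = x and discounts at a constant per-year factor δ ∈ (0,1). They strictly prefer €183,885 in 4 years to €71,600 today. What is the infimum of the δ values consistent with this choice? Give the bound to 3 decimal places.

δ > 0.790

The preference means 71600 < δ^4·183885.
So δ^4 > 71600/183885 = 0.38937; taking the 4th root of both positive sides preserves the inequality.
δ > 0.38937^(1/4) = 0.790.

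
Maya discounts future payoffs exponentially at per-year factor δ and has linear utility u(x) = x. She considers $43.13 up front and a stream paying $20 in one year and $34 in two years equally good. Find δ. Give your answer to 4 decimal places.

Present value of the stream is 20·δ + 34·δ². Indifference gives 20δ + 34δ² = 43.13.
Rearranged: 34δ² + 20δ − 43.13 = 0.
By the quadratic formula (taking the positive root), δ = (−20 + √6265.68) / 68 ≈ 0.8699.

δ ≈ 0.8699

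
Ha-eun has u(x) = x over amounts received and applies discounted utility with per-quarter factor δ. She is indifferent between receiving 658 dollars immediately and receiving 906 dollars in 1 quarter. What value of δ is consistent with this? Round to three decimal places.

δ ≈ 0.726

Equating discounted utilities: u(658) = δ·u(906) ⇒ δ = u(658)/u(906).
With u(x) = x: δ = 658/906 = 0.72627.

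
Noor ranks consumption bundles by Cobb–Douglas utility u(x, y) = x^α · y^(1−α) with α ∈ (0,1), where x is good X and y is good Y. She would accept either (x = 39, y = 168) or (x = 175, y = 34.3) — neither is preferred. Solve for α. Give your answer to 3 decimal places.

α ≈ 0.514

Set the two utilities equal: 39^α·168^(1−α) = 175^α·34.3^(1−α).
Taking logs: α·ln 39 + (1−α)·ln 168 = α·ln 175 + (1−α)·ln 34.3, i.e. α·-1.501224 = (1−α)·-1.588819.
Thus α·(-3.090043) = -1.588819, so α = -1.588819/-3.090043 ≈ 0.514.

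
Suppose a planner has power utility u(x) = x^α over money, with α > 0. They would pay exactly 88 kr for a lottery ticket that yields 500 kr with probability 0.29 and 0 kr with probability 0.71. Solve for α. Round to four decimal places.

α ≈ 0.7125

EU(lottery) = 0.29·500^α + 0.71·0 = 0.29·500^α.
Setting u(88) equal to that: 88^α = 0.29·500^α ⇒ (88/500)^α = 0.29.
α = ln(0.29) / ln(88/500) = -1.2378744/-1.7372713 ≈ 0.7125.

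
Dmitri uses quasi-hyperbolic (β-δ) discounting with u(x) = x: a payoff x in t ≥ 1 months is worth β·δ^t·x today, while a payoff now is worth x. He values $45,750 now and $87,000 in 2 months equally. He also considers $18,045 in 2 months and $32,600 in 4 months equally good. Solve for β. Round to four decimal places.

β ≈ 0.9500

Both payoffs in the second observation are in the future, so β drops out: δ^2·18045 = δ^4·32600 ⇒ δ^2 = 18045/32600 = 0.55353, so δ = 0.74399.
Now use the now-vs-future pair: 45750 = β·δ^2·87000 gives β = 45750/(0.55353·87000) ≈ 0.9500.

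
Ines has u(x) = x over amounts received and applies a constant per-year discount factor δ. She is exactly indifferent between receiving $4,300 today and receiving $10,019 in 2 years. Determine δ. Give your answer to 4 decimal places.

δ ≈ 0.6551

Equating discounted utilities: u(4300) = δ^2·u(10019) ⇒ δ^2 = u(4300)/u(10019).
With u(x) = x: δ^2 = 4300/10019 = 0.42918.
Taking the square root: δ = 0.42918^(1/2) ≈ 0.6551.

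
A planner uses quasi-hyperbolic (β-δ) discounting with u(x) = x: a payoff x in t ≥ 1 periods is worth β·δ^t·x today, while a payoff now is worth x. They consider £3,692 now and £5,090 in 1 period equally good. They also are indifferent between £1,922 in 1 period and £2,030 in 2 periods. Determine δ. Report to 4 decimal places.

δ ≈ 0.9468

Both payoffs in the second observation are in the future, so β drops out: δ^1·1922 = δ^2·2030 ⇒ δ = 1922/2030 = 0.94680.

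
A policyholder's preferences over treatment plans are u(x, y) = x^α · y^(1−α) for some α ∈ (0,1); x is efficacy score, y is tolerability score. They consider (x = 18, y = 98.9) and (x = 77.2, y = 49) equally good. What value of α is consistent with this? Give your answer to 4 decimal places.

Set the two utilities equal: 18^α·98.9^(1−α) = 77.2^α·49^(1−α).
Rearrange to (18/77.2)^α = (49/98.9)^(1−α) and take logs: α·-1.4560277 = (1−α)·-0.7022889.
With A = -1.4560277 and B = -0.7022889: α·A = (1−α)·B, so α = B/(A+B) = -0.7022889/-2.1583166 ≈ 0.3254.

α ≈ 0.3254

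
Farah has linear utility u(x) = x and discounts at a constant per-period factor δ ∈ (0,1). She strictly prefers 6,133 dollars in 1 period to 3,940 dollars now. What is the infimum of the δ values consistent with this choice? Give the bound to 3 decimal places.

Comparing present values: 3940 < δ·6133.
So δ > 3940/6133 = 0.64243.

δ > 0.642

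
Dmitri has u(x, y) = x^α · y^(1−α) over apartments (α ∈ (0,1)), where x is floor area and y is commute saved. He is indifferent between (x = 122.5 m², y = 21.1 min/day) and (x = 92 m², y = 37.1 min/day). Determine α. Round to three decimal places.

α ≈ 0.663

Set the two utilities equal: 122.5^α·21.1^(1−α) = 92^α·37.1^(1−α).
(122.5/92)^α = (37.1/21.1)^(1−α); take logs: α·ln(122.5/92) = (1−α)·ln(37.1/21.1), i.e. α·0.286322 = (1−α)·0.564344.
Thus α·(0.850666) = 0.564344, so α = 0.564344/0.850666 ≈ 0.663.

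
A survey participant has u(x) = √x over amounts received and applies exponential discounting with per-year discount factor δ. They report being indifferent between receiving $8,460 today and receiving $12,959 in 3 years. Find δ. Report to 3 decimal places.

δ ≈ 0.931

The payoff in 3 years is discounted by δ^3, so u(8460) = δ^3·u(12959) and δ^3 = u(8460)/u(12959).
Since u(x) = √x, δ^3 = √(8460/12959) = 0.80798.
Hence δ = (0.80798)^(1/3) = 0.93139.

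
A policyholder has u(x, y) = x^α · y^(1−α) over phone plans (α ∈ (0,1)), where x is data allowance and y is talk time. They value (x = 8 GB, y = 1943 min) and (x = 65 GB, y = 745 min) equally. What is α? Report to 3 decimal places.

α ≈ 0.314

Set the two utilities equal: 8^α·1943^(1−α) = 65^α·745^(1−α).
Rearrange to (8/65)^α = (745/1943)^(1−α) and take logs: α·-2.094946 = (1−α)·-0.958604.
Thus α·(-3.053550) = -0.958604, so α = -0.958604/-3.053550 ≈ 0.314.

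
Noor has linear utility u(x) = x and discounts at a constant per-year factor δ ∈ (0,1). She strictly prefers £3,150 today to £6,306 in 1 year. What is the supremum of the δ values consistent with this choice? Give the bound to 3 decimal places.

Comparing present values: 3150 > δ·6306.
So δ < 3150/6306 = 0.49952.

δ < 0.500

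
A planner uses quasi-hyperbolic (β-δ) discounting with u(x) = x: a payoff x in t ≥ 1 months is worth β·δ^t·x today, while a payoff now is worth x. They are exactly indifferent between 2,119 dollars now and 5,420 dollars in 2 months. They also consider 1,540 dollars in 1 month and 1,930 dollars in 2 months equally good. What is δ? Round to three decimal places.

From the later pair, β·δ^1·1540 = β·δ^2·1930; dividing through, δ = 1540/1930 = 0.79793.

δ ≈ 0.798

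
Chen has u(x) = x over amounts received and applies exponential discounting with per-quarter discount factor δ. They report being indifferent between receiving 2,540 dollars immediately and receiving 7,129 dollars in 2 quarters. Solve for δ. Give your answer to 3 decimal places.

δ ≈ 0.597

The payoff in 2 quarters is discounted by δ^2, so u(2540) = δ^2·u(7129) and δ^2 = u(2540)/u(7129).
With u(x) = x: δ^2 = 2540/7129 = 0.35629.
Hence δ = (0.35629)^(1/2) = 0.59690.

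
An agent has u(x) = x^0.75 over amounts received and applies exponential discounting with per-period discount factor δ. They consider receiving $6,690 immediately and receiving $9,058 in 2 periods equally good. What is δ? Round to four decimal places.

δ ≈ 0.8926

Equating discounted utilities: u(6690) = δ^2·u(9058) ⇒ δ^2 = u(6690)/u(9058).
With u(x) = x^0.75: δ^2 = 6690^0.75/9058^0.75 = (6690/9058)^0.75 = 0.79670.
Hence δ = (0.79670)^(1/2) = 0.892581.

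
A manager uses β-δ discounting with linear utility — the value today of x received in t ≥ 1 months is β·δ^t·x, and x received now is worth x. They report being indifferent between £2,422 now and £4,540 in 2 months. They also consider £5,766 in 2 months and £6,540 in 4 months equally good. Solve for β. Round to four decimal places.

Both payoffs in the second observation are in the future, so β drops out: δ^2·5766 = δ^4·6540 ⇒ δ^2 = 5766/6540 = 0.88165, so δ = 0.93896.
Substituting δ into 2422 = β·δ^2·4540: β = 2422/(4002.697) ≈ 0.6051.

β ≈ 0.6051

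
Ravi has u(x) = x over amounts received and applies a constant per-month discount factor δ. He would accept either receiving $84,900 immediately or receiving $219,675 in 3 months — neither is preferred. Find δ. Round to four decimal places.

δ ≈ 0.7284

Equating discounted utilities: u(84900) = δ^3·u(219675) ⇒ δ^3 = u(84900)/u(219675).
With u(x) = x: δ^3 = 84900/219675 = 0.38648.
Taking the cube root: δ = 0.38648^(1/3) ≈ 0.7284.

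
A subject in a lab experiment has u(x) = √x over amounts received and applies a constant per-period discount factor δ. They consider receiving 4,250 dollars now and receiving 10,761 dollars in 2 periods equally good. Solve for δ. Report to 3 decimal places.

δ ≈ 0.793

Equating discounted utilities: u(4250) = δ^2·u(10761) ⇒ δ^2 = u(4250)/u(10761).
Since u(x) = √x, δ^2 = √(4250/10761) = 0.62845.
So δ = 0.62845^(1/2) ≈ 0.793.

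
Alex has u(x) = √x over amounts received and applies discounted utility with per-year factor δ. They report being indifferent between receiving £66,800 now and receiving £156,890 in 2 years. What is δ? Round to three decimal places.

Equating discounted utilities: u(66800) = δ^2·u(156890) ⇒ δ^2 = u(66800)/u(156890).
Since u(x) = √x, δ^2 = √(66800/156890) = 0.65252.
Taking the square root: δ = 0.65252^(1/2) ≈ 0.808.

δ ≈ 0.808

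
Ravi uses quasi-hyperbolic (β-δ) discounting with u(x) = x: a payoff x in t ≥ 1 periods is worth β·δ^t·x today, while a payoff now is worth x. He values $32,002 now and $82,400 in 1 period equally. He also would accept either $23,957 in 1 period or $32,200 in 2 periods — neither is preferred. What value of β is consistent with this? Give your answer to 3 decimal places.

From the later pair, β·δ^1·23957 = β·δ^2·32200; dividing through, δ = 23957/32200 = 0.74401.
Substituting δ into 32002 = β·δ·82400: β = 32002/(61306.112) ≈ 0.522.

β ≈ 0.522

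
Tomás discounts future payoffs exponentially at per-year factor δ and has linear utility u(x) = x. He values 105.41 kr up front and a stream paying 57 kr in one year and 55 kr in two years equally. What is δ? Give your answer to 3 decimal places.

Equating present values: 105.41 = 57δ + 55δ².
That is, 55δ² + 57δ − 105.41 = 0, a quadratic in δ.
The positive root is δ = [−57 + √(57² + 4·55·105.41)] / (2·55) = (−57 + 162.601)/110 ≈ 0.960.

δ ≈ 0.960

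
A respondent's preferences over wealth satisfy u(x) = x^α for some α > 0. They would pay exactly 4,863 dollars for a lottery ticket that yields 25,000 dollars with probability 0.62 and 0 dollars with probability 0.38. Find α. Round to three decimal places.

The lottery's expected utility is 0.62·u(25000) + 0.38·u(0) = 0.62·25000^α (since u(0) = 0 for α > 0).
Setting u(4863) equal to that: 4863^α = 0.62·25000^α ⇒ (4863/25000)^α = 0.62.
Take logs: α = ln 0.62 / ln(4863/25000) ≈ 0.29198.

α ≈ 0.292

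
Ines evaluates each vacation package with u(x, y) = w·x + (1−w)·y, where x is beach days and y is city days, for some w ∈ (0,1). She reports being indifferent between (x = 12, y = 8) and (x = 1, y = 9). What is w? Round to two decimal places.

w = 0.08

u(12,8) = u(1,9) means w·12 + (1−w)·8 = w·1 + (1−w)·9.
w·(12−1) = (1−w)·(9−8), i.e. w·11 = (1−w)·1.
Hence w = 1/(11+1) = 1/12 = 0.08.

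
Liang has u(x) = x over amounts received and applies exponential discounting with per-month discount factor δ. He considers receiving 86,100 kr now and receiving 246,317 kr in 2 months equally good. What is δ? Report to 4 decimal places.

Equating discounted utilities: u(86100) = δ^2·u(246317) ⇒ δ^2 = u(86100)/u(246317).
With u(x) = x: δ^2 = 86100/246317 = 0.34955.
Hence δ = (0.34955)^(1/2) = 0.591227.

δ ≈ 0.5912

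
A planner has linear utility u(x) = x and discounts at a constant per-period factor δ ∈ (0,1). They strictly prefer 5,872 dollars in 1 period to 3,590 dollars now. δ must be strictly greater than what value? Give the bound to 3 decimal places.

δ > 0.611

The preference means 3590 < δ·5872.
Dividing through by 5872 gives δ > 0.61138.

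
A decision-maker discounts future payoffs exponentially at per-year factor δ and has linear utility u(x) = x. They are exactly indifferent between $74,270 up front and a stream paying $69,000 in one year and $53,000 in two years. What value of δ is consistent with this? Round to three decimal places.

δ ≈ 0.700

Equating present values: 74270 = 69000δ + 53000δ².
So 53000δ² + 69000δ − 74270 = 0.
δ = (−69000 + √(69000² + 4·53000·74270)) / (2·53000) = (−69000 + √20506240000.00) / 106000 ≈ 0.700.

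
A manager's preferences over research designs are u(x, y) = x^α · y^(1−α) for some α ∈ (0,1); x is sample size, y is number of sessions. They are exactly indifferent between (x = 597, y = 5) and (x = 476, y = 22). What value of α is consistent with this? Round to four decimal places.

The Cobb–Douglas utilities coincide, so 597^α·5^(1−α) = 476^α·22^(1−α).
(597/476)^α = (22/5)^(1−α); take logs: α·ln(597/476) = (1−α)·ln(22/5), i.e. α·0.2264993 = (1−α)·1.4816045.
With A = 0.2264993 and B = 1.4816045: α·A = (1−α)·B, so α = B/(A+B) = 1.4816045/1.7081038 ≈ 0.8674.

α ≈ 0.8674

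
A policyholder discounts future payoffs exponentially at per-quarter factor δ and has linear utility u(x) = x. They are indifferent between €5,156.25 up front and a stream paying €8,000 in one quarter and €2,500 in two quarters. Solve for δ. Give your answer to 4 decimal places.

Present value of the stream is 8000·δ + 2500·δ². Indifference gives 8000δ + 2500δ² = 5156.25.
So 2500δ² + 8000δ − 5156.25 = 0.
δ = (−8000 + √(8000² + 4·2500·5156.25)) / (2·2500) = (−8000 + √115562500.00) / 5000 ≈ 0.5500.

δ ≈ 0.5500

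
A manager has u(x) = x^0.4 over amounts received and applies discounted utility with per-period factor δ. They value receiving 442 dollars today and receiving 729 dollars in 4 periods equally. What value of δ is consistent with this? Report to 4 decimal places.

δ ≈ 0.9512

Indifference means u(442) = δ^4 · u(729), so δ^4 = u(442)/u(729).
With u(x) = x^0.4: δ^4 = 442^0.4/729^0.4 = (442/729)^0.4 = 0.81861.
Hence δ = (0.81861)^(1/4) = 0.951195.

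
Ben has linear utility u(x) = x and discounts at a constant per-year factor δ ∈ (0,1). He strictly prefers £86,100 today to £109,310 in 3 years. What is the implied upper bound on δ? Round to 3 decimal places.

δ < 0.924

Under u(x) = x this choice says 86100 > δ^3·109310.
So δ^3 < 86100/109310 = 0.78767; taking the cube root of both positive sides preserves the inequality.
δ < 0.78767^(1/3) = 0.924.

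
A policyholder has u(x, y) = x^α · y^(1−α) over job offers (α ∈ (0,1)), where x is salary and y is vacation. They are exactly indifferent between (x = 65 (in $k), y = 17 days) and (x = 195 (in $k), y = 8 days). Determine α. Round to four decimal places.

The Cobb–Douglas utilities coincide, so 65^α·17^(1−α) = 195^α·8^(1−α).
Taking logs: α·ln 65 + (1−α)·ln 17 = α·ln 195 + (1−α)·ln 8, i.e. α·-1.0986123 = (1−α)·-0.7537718.
So α/(1−α) = (-0.7537718)/(-1.0986123) = 0.6861127, and α = 0.6861127/1.6861127 ≈ 0.4069.

α ≈ 0.4069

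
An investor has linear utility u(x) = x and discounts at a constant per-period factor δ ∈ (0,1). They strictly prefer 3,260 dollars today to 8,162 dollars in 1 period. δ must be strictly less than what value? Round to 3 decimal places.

δ < 0.399

Comparing present values: 3260 > δ·8162.
Dividing through by 8162 gives δ < 0.39941.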